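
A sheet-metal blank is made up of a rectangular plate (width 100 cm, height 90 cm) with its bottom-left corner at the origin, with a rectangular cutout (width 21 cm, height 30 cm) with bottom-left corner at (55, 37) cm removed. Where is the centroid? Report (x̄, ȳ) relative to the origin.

plate: A = 100 × 90 = 9000.00, centroid at (50.00, 45.00).
hole: A = −(21 × 30) = -630.00, centroid at (65.50, 52.00).
ΣA = 8370.00 cm²
ΣAx̄ = (9000.00)(50.00) + (-630.00)(65.50) = 408735.00 cm³
ΣAȳ = (9000.00)(45.00) + (-630.00)(52.00) = 372240.00 cm³
x̄ = 408735.00 / 8370.00 = 48.83 cm
ȳ = 372240.00 / 8370.00 = 44.47 cm

x̄ = 48.83 cm, ȳ = 44.47 cm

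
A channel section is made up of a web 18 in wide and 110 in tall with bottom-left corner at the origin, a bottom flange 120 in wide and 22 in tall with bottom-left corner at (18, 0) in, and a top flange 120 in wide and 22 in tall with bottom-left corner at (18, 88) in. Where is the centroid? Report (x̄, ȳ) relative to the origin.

web: A = 18 × 110 = 1980.00, centroid at (9.00, 55.00).
bottom flange: A = 120 × 22 = 2640.00, centroid at (78.00, 11.00).
top flange: A = 120 × 22 = 2640.00, centroid at (78.00, 99.00).
ΣA = 7260.00 in², ΣAx̄ = 429660.00 in³, ΣAȳ = 399300.00 in³.
x̄ = 429660.00/7260.00 = 59.18 in; ȳ = 399300.00/7260.00 = 55.00 in.

x̄ = 59.18 in, ȳ = 55.00 in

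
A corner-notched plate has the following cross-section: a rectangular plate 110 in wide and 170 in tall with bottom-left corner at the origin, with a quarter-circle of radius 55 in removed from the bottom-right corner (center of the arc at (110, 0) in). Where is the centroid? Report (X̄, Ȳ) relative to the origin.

plate: A = 110 × 170 = 18700.00, centroid at (55.00, 85.00).
removed quarter-circle: A = −¼π·55² = -2375.83, centroid at (86.66, 23.34).
ΣA = 16324.17 in²
ΣAX̄ = (18700.00)(55.00) + (-2375.83)(86.66) = 822617.09 in³
ΣAȲ = (18700.00)(85.00) + (-2375.83)(23.34) = 1534041.67 in³
X̄ = 822617.09 / 16324.17 = 50.39 in
Ȳ = 1534041.67 / 16324.17 = 93.97 in

X̄ = 50.39 in, Ȳ = 93.97 in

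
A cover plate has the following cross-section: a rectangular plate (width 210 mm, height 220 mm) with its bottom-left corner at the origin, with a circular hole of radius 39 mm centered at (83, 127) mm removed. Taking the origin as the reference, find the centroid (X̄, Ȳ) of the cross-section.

X̄ = 107.54 mm, Ȳ = 108.04 mm

plate: A = 210 × 220 = 46200.00, centroid at (105.00, 110.00).
hole: A = −π·39² = -4778.36, centroid at (83.00, 127.00).
ΣA = 41421.64 mm²
ΣAX̄ = (46200.00)(105.00) + (-4778.36)(83.00) = 4454395.92 mm³
ΣAȲ = (46200.00)(110.00) + (-4778.36)(127.00) = 4475147.97 mm³
X̄ = 4454395.92 / 41421.64 = 107.54 mm
Ȳ = 4475147.97 / 41421.64 = 108.04 mm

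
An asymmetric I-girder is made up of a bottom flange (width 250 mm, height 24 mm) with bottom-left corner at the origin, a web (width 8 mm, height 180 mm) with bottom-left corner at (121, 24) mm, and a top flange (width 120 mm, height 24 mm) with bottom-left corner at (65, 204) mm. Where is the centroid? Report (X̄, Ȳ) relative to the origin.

X̄ = 125.00 mm, Ȳ = 83.16 mm

bottom flange: A = 250 × 24 = 6000.00, centroid at (125.00, 12.00).
web: A = 8 × 180 = 1440.00, centroid at (125.00, 114.00).
top flange: A = 120 × 24 = 2880.00, centroid at (125.00, 216.00).
ΣA = 10320.00 mm²
ΣAX̄ = (6000.00)(125.00) + (1440.00)(125.00) + (2880.00)(125.00) = 1290000.00 mm³
ΣAȲ = (6000.00)(12.00) + (1440.00)(114.00) + (2880.00)(216.00) = 858240.00 mm³
X̄ = 1290000.00 / 10320.00 = 125.00 mm
Ȳ = 858240.00 / 10320.00 = 83.16 mm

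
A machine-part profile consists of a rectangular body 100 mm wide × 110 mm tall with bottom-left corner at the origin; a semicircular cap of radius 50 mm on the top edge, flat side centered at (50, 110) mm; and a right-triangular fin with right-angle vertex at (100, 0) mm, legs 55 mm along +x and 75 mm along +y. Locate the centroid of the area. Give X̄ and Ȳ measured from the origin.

Part | A | x̄ᵢ | ȳᵢ | A·x̄ᵢ | A·ȳᵢ
rectangular body | 11000.00 | 50.00 | 55.00 | 550000.00 | 605000.00
semicircular top | 3926.99 | 50.00 | 131.22 | 196349.54 | 515302.32
triangular fin | 2062.50 | 118.33 | 25.00 | 244062.50 | 51562.50
Σ | 16989.49 |  |  | 990412.04 | 1171864.82
X̄ = 990412.04 / 16989.49 = 58.30 mm
Ȳ = 1171864.82 / 16989.49 = 68.98 mm

X̄ = 58.30 mm, Ȳ = 68.98 mm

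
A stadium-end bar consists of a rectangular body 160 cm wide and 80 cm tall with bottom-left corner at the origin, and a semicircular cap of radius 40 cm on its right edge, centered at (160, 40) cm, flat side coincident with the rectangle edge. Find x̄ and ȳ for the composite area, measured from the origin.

x̄ = 95.92 cm, ȳ = 40.00 cm

Part | A | x̄ᵢ | ȳᵢ | A·x̄ᵢ | A·ȳᵢ
rectangular body | 12800.00 | 80.00 | 40.00 | 1024000.00 | 512000.00
semicircular end | 2513.27 | 176.98 | 40.00 | 444790.53 | 100530.96
Σ | 15313.27 |  |  | 1468790.53 | 612530.96
x̄ = 1468790.53 / 15313.27 = 95.92 cm
ȳ = 612530.96 / 15313.27 = 40.00 cm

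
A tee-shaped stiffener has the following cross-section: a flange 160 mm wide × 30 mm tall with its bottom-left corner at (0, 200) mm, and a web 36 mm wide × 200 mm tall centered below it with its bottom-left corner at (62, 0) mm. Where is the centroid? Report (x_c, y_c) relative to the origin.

web: A = 36 × 200 = 7200.00, centroid at (80.00, 100.00).
flange: A = 160 × 30 = 4800.00, centroid at (80.00, 215.00).
ΣA = 12000.00 mm²
ΣAx_c = (7200.00)(80.00) + (4800.00)(80.00) = 960000.00 mm³
ΣAy_c = (7200.00)(100.00) + (4800.00)(215.00) = 1752000.00 mm³
x_c = 960000.00 / 12000.00 = 80.00 mm
y_c = 1752000.00 / 12000.00 = 146.00 mm

x_c = 80.00 mm, y_c = 146.00 mm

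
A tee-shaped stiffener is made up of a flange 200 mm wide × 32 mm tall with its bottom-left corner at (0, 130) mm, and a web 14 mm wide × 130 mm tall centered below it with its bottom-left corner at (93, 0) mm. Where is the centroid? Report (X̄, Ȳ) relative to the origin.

X̄ = 100.00 mm, Ȳ = 128.07 mm

web: A = 14 × 130 = 1820.00, centroid at (100.00, 65.00).
flange: A = 200 × 32 = 6400.00, centroid at (100.00, 146.00).
ΣA = 8220.00 mm², ΣAX̄ = 822000.00 mm³, ΣAȲ = 1052700.00 mm³.
X̄ = 822000.00/8220.00 = 100.00 mm; Ȳ = 1052700.00/8220.00 = 128.07 mm.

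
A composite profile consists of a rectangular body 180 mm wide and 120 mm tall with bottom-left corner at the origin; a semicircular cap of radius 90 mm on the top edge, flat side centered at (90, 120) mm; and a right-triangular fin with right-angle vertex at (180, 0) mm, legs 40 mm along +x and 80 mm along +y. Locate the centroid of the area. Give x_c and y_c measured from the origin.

x_c = 94.60 mm, y_c = 93.30 mm

Part | A | x̄ᵢ | ȳᵢ | A·x̄ᵢ | A·ȳᵢ
rectangular body | 21600.00 | 90.00 | 60.00 | 1944000.00 | 1296000.00
semicircular top | 12723.45 | 90.00 | 158.20 | 1145110.52 | 2012814.03
triangular fin | 1600.00 | 193.33 | 26.67 | 309333.33 | 42666.67
Σ | 35923.45 |  |  | 3398443.86 | 3351480.70
x_c = 3398443.86 / 35923.45 = 94.60 mm
y_c = 3351480.70 / 35923.45 = 93.30 mm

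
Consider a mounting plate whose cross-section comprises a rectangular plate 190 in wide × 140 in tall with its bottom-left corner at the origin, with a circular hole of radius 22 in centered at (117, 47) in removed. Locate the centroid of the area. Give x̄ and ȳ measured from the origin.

x̄ = 93.67 in, ȳ = 71.39 in

plate: A = 190 × 140 = 26600.00, centroid at (95.00, 70.00).
hole: A = −π·22² = -1520.53, centroid at (117.00, 47.00).
ΣA = 25079.47 in², ΣAx̄ = 2349097.89 in³, ΣAȳ = 1790535.05 in³.
x̄ = 2349097.89/25079.47 = 93.67 in; ȳ = 1790535.05/25079.47 = 71.39 in.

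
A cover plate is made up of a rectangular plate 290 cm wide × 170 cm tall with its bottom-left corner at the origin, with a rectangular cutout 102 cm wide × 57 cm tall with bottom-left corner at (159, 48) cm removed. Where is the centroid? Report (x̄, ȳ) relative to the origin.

plate: A = 290 × 170 = 49300.00, centroid at (145.00, 85.00).
hole: A = −(102 × 57) = -5814.00, centroid at (210.00, 76.50).
ΣA = 43486.00 cm²
ΣAx̄ = (49300.00)(145.00) + (-5814.00)(210.00) = 5927560.00 cm³
ΣAȳ = (49300.00)(85.00) + (-5814.00)(76.50) = 3745729.00 cm³
x̄ = 5927560.00 / 43486.00 = 136.31 cm
ȳ = 3745729.00 / 43486.00 = 86.14 cm

x̄ = 136.31 cm, ȳ = 86.14 cm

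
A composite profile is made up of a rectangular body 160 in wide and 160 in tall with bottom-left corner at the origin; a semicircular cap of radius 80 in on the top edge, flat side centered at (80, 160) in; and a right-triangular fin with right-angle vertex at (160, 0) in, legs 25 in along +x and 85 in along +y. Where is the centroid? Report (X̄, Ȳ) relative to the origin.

X̄ = 82.56 in, Ȳ = 109.71 in

rectangular body: A = 160 × 160 = 25600.00, centroid at (80.00, 80.00).
semicircular top: A = ½π·80² = 10053.10, centroid at (80.00, 193.95).
triangular fin: A = ½·25·85 = 1062.50, centroid at (168.33, 28.33).
ΣA = 36715.60 in², ΣAX̄ = 3031101.89 in³, ΣAȲ = 4027932.94 in³.
X̄ = 3031101.89/36715.60 = 82.56 in; Ȳ = 4027932.94/36715.60 = 109.71 in.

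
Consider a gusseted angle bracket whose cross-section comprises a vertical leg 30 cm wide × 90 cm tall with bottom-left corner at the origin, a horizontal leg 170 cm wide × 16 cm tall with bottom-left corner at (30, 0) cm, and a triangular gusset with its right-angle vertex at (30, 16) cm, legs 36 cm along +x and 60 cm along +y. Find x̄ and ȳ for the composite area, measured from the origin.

Part | A | x̄ᵢ | ȳᵢ | A·x̄ᵢ | A·ȳᵢ
vertical leg | 2700.00 | 15.00 | 45.00 | 40500.00 | 121500.00
horizontal leg | 2720.00 | 115.00 | 8.00 | 312800.00 | 21760.00
gusset | 1080.00 | 42.00 | 36.00 | 45360.00 | 38880.00
Σ | 6500.00 |  |  | 398660.00 | 182140.00
x̄ = 398660.00 / 6500.00 = 61.33 cm
ȳ = 182140.00 / 6500.00 = 28.02 cm

x̄ = 61.33 cm, ȳ = 28.02 cm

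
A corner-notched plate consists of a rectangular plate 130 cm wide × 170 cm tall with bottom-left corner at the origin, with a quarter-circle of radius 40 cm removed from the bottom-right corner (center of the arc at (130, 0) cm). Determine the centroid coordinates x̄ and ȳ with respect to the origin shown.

plate: A = 130 × 170 = 22100.00, centroid at (65.00, 85.00).
removed quarter-circle: A = −¼π·40² = -1256.64, centroid at (113.02, 16.98).
ΣA = 20843.36 cm², ΣAx̄ = 1294470.52 cm³, ΣAȳ = 1857166.67 cm³.
x̄ = 1294470.52/20843.36 = 62.10 cm; ȳ = 1857166.67/20843.36 = 89.10 cm.

x̄ = 62.10 cm, ȳ = 89.10 cm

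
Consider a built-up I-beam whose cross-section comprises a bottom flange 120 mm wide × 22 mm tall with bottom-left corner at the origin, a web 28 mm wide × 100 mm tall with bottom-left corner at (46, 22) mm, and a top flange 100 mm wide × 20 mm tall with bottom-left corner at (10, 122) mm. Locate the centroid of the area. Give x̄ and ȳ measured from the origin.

Part | A | x̄ᵢ | ȳᵢ | A·x̄ᵢ | A·ȳᵢ
bottom flange | 2640.00 | 60.00 | 11.00 | 158400.00 | 29040.00
web | 2800.00 | 60.00 | 72.00 | 168000.00 | 201600.00
top flange | 2000.00 | 60.00 | 132.00 | 120000.00 | 264000.00
Σ | 7440.00 |  |  | 446400.00 | 494640.00
x̄ = 446400.00 / 7440.00 = 60.00 mm
ȳ = 494640.00 / 7440.00 = 66.48 mm

x̄ = 60.00 mm, ȳ = 66.48 mm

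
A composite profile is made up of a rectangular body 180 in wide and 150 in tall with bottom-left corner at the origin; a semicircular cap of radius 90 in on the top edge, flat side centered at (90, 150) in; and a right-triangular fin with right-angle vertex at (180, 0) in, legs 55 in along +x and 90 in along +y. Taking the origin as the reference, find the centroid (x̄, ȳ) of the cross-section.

x̄ = 96.35 in, ȳ = 106.49 in

rectangular body: A = 180 × 150 = 27000.00, centroid at (90.00, 75.00).
semicircular top: A = ½π·90² = 12723.45, centroid at (90.00, 188.20).
triangular fin: A = ½·55·90 = 2475.00, centroid at (198.33, 30.00).
ΣA = 42198.45 in²
ΣAx̄ = (27000.00)(90.00) + (12723.45)(90.00) + (2475.00)(198.33) = 4065985.52 in³
ΣAȳ = (27000.00)(75.00) + (12723.45)(188.20) + (2475.00)(30.00) = 4493767.54 in³
x̄ = 4065985.52 / 42198.45 = 96.35 in
ȳ = 4493767.54 / 42198.45 = 106.49 in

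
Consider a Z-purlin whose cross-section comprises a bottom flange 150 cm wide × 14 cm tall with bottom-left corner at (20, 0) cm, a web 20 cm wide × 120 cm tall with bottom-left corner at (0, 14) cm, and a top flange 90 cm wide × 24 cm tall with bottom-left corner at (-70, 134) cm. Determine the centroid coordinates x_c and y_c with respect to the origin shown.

bottom flange: A = 150 × 14 = 2100.00, centroid at (95.00, 7.00).
web: A = 20 × 120 = 2400.00, centroid at (10.00, 74.00).
top flange: A = 90 × 24 = 2160.00, centroid at (-25.00, 146.00).
ΣA = 6660.00 cm²
ΣAx_c = (2100.00)(95.00) + (2400.00)(10.00) + (2160.00)(-25.00) = 169500.00 cm³
ΣAy_c = (2100.00)(7.00) + (2400.00)(74.00) + (2160.00)(146.00) = 507660.00 cm³
x_c = 169500.00 / 6660.00 = 25.45 cm
y_c = 507660.00 / 6660.00 = 76.23 cm

x_c = 25.45 cm, y_c = 76.23 cm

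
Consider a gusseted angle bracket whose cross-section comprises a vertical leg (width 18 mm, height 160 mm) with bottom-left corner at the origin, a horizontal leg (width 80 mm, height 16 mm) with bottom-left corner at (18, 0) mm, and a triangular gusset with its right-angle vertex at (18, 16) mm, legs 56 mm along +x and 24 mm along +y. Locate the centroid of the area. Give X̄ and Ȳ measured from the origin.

X̄ = 25.83 mm, Ȳ = 53.14 mm

vertical leg: A = 18 × 160 = 2880.00, centroid at (9.00, 80.00).
horizontal leg: A = 80 × 16 = 1280.00, centroid at (58.00, 8.00).
gusset: A = ½·56·24 = 672.00, centroid at (36.67, 24.00).
ΣA = 4832.00 mm²
ΣAX̄ = (2880.00)(9.00) + (1280.00)(58.00) + (672.00)(36.67) = 124800.00 mm³
ΣAȲ = (2880.00)(80.00) + (1280.00)(8.00) + (672.00)(24.00) = 256768.00 mm³
X̄ = 124800.00 / 4832.00 = 25.83 mm
Ȳ = 256768.00 / 4832.00 = 53.14 mm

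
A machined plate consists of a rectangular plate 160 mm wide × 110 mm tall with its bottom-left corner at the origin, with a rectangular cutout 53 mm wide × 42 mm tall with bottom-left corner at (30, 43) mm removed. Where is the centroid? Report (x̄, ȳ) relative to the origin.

plate: A = 160 × 110 = 17600.00, centroid at (80.00, 55.00).
hole: A = −(53 × 42) = -2226.00, centroid at (56.50, 64.00).
ΣA = 15374.00 mm²
ΣAx̄ = (17600.00)(80.00) + (-2226.00)(56.50) = 1282231.00 mm³
ΣAȳ = (17600.00)(55.00) + (-2226.00)(64.00) = 825536.00 mm³
x̄ = 1282231.00 / 15374.00 = 83.40 mm
ȳ = 825536.00 / 15374.00 = 53.70 mm

x̄ = 83.40 mm, ȳ = 53.70 mm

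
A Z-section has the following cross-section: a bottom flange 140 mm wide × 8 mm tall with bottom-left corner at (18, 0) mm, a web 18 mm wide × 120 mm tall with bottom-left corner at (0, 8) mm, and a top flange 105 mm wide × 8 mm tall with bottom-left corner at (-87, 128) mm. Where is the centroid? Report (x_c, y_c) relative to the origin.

bottom flange: A = 140 × 8 = 1120.00, centroid at (88.00, 4.00).
web: A = 18 × 120 = 2160.00, centroid at (9.00, 68.00).
top flange: A = 105 × 8 = 840.00, centroid at (-34.50, 132.00).
ΣA = 4120.00 mm²
ΣAx_c = (1120.00)(88.00) + (2160.00)(9.00) + (840.00)(-34.50) = 89020.00 mm³
ΣAy_c = (1120.00)(4.00) + (2160.00)(68.00) + (840.00)(132.00) = 262240.00 mm³
x_c = 89020.00 / 4120.00 = 21.61 mm
y_c = 262240.00 / 4120.00 = 63.65 mm

x_c = 21.61 mm, y_c = 63.65 mm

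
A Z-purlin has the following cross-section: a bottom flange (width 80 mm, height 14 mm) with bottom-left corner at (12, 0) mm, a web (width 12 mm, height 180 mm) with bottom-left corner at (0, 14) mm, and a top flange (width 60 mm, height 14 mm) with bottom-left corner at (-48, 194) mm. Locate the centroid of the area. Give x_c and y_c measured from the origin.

x_c = 13.61 mm, y_c = 97.41 mm

Part | A | x̄ᵢ | ȳᵢ | A·x̄ᵢ | A·ȳᵢ
bottom flange | 1120.00 | 52.00 | 7.00 | 58240.00 | 7840.00
web | 2160.00 | 6.00 | 104.00 | 12960.00 | 224640.00
top flange | 840.00 | -18.00 | 201.00 | -15120.00 | 168840.00
Σ | 4120.00 |  |  | 56080.00 | 401320.00
x_c = 56080.00 / 4120.00 = 13.61 mm
y_c = 401320.00 / 4120.00 = 97.41 mm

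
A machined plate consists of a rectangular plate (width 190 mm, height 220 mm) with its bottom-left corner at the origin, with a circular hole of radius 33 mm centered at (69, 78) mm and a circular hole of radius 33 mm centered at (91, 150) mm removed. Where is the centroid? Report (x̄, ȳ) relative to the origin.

x̄ = 97.94 mm, ȳ = 109.22 mm

Part | A | x̄ᵢ | ȳᵢ | A·x̄ᵢ | A·ȳᵢ
plate | 41800.00 | 95.00 | 110.00 | 3971000.00 | 4598000.00
hole 1 | -3421.19 | 69.00 | 78.00 | -236062.41 | -266853.16
hole 2 | -3421.19 | 91.00 | 150.00 | -311328.69 | -513179.16
Σ | 34957.61 |  |  | 3423608.90 | 3817967.68
x̄ = 3423608.90 / 34957.61 = 97.94 mm
ȳ = 3817967.68 / 34957.61 = 109.22 mm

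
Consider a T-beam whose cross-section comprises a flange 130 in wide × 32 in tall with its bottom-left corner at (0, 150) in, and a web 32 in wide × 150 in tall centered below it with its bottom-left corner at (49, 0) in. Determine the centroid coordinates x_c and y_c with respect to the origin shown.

web: A = 32 × 150 = 4800.00, centroid at (65.00, 75.00).
flange: A = 130 × 32 = 4160.00, centroid at (65.00, 166.00).
ΣA = 8960.00 in², ΣAx_c = 582400.00 in³, ΣAy_c = 1050560.00 in³.
x_c = 582400.00/8960.00 = 65.00 in; y_c = 1050560.00/8960.00 = 117.25 in.

x_c = 65.00 in, y_c = 117.25 in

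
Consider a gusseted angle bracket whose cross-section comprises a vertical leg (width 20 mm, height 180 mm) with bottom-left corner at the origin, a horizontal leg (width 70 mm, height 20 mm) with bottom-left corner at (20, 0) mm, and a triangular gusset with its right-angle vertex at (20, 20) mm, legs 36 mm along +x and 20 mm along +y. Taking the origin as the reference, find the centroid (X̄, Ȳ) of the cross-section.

X̄ = 23.23 mm, Ȳ = 64.85 mm

vertical leg: A = 20 × 180 = 3600.00, centroid at (10.00, 90.00).
horizontal leg: A = 70 × 20 = 1400.00, centroid at (55.00, 10.00).
gusset: A = ½·36·20 = 360.00, centroid at (32.00, 26.67).
ΣA = 5360.00 mm², ΣAX̄ = 124520.00 mm³, ΣAȲ = 347600.00 mm³.
X̄ = 124520.00/5360.00 = 23.23 mm; Ȳ = 347600.00/5360.00 = 64.85 mm.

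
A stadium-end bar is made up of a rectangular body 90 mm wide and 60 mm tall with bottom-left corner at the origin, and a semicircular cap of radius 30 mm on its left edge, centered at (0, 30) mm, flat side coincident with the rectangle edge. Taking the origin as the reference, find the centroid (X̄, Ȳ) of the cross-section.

Part | A | x̄ᵢ | ȳᵢ | A·x̄ᵢ | A·ȳᵢ
rectangular body | 5400.00 | 45.00 | 30.00 | 243000.00 | 162000.00
semicircular end | 1413.72 | -12.73 | 30.00 | -18000.00 | 42411.50
Σ | 6813.72 |  |  | 225000.00 | 204411.50
X̄ = 225000.00 / 6813.72 = 33.02 mm
Ȳ = 204411.50 / 6813.72 = 30.00 mm

X̄ = 33.02 mm, Ȳ = 30.00 mm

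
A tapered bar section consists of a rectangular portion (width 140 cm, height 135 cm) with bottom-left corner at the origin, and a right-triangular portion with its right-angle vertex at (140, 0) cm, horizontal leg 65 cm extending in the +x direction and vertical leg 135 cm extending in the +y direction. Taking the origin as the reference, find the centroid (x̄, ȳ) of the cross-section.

Part | A | x̄ᵢ | ȳᵢ | A·x̄ᵢ | A·ȳᵢ
rectangular portion | 18900.00 | 70.00 | 67.50 | 1323000.00 | 1275750.00
triangular portion | 4387.50 | 161.67 | 45.00 | 709312.50 | 197437.50
Σ | 23287.50 |  |  | 2032312.50 | 1473187.50
x̄ = 2032312.50 / 23287.50 = 87.27 cm
ȳ = 1473187.50 / 23287.50 = 63.26 cm

x̄ = 87.27 cm, ȳ = 63.26 cm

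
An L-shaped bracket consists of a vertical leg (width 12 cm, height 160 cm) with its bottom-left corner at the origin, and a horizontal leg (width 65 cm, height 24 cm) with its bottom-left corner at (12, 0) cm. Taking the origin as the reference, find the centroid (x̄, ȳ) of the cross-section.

vertical leg: A = 12 × 160 = 1920.00, centroid at (6.00, 80.00).
horizontal leg: A = 65 × 24 = 1560.00, centroid at (44.50, 12.00).
ΣA = 3480.00 cm², ΣAx̄ = 80940.00 cm³, ΣAȳ = 172320.00 cm³.
x̄ = 80940.00/3480.00 = 23.26 cm; ȳ = 172320.00/3480.00 = 49.52 cm.

x̄ = 23.26 cm, ȳ = 49.52 cm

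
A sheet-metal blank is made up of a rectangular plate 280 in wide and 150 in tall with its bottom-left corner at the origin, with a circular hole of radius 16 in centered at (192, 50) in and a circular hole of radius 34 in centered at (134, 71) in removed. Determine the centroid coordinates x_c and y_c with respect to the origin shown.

plate: A = 280 × 150 = 42000.00, centroid at (140.00, 75.00).
hole 1: A = −π·16² = -804.25, centroid at (192.00, 50.00).
hole 2: A = −π·34² = -3631.68, centroid at (134.00, 71.00).
ΣA = 37564.07 in², ΣAx_c = 5238939.17 in³, ΣAy_c = 2851938.26 in³.
x_c = 5238939.17/37564.07 = 139.47 in; y_c = 2851938.26/37564.07 = 75.92 in.

x_c = 139.47 in, y_c = 75.92 in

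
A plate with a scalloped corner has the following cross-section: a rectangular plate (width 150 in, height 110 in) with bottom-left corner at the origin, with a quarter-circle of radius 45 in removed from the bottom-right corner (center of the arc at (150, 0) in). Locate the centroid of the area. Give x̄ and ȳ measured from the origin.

Part | A | x̄ᵢ | ȳᵢ | A·x̄ᵢ | A·ȳᵢ
plate | 16500.00 | 75.00 | 55.00 | 1237500.00 | 907500.00
removed quarter-circle | -1590.43 | 130.90 | 19.10 | -208189.69 | -30375.00
Σ | 14909.57 |  |  | 1029310.31 | 877125.00
x̄ = 1029310.31 / 14909.57 = 69.04 in
ȳ = 877125.00 / 14909.57 = 58.83 in

x̄ = 69.04 in, ȳ = 58.83 in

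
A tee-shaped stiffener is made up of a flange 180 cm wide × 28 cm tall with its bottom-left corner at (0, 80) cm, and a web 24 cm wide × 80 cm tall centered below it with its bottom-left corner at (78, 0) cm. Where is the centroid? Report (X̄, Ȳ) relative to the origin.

X̄ = 90.00 cm, Ȳ = 79.10 cm

Part | A | x̄ᵢ | ȳᵢ | A·x̄ᵢ | A·ȳᵢ
web | 1920.00 | 90.00 | 40.00 | 172800.00 | 76800.00
flange | 5040.00 | 90.00 | 94.00 | 453600.00 | 473760.00
Σ | 6960.00 |  |  | 626400.00 | 550560.00
X̄ = 626400.00 / 6960.00 = 90.00 cm
Ȳ = 550560.00 / 6960.00 = 79.10 cm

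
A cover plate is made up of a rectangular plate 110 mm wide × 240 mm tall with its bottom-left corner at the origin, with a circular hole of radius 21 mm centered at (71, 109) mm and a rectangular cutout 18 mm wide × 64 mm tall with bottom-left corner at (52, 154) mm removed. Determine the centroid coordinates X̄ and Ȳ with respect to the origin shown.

Part | A | x̄ᵢ | ȳᵢ | A·x̄ᵢ | A·ȳᵢ
plate | 26400.00 | 55.00 | 120.00 | 1452000.00 | 3168000.00
hole 1 | -1385.44 | 71.00 | 109.00 | -98366.41 | -151013.22
hole 2 | -1152.00 | 61.00 | 186.00 | -70272.00 | -214272.00
Σ | 23862.56 |  |  | 1283361.59 | 2802714.78
X̄ = 1283361.59 / 23862.56 = 53.78 mm
Ȳ = 2802714.78 / 23862.56 = 117.45 mm

X̄ = 53.78 mm, Ȳ = 117.45 mm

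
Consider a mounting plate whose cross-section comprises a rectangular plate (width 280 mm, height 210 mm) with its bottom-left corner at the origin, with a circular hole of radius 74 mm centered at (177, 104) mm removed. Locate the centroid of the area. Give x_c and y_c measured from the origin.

plate: A = 280 × 210 = 58800.00, centroid at (140.00, 105.00).
hole: A = −π·74² = -17203.36, centroid at (177.00, 104.00).
ΣA = 41596.64 mm²
ΣAx_c = (58800.00)(140.00) + (-17203.36)(177.00) = 5187005.04 mm³
ΣAy_c = (58800.00)(105.00) + (-17203.36)(104.00) = 4384850.42 mm³
x_c = 5187005.04 / 41596.64 = 124.70 mm
y_c = 4384850.42 / 41596.64 = 105.41 mm

x_c = 124.70 mm, y_c = 105.41 mm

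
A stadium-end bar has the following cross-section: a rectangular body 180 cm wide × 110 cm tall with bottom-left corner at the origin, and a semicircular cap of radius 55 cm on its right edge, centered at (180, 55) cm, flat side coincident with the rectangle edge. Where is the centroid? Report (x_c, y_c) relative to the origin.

x_c = 111.94 cm, y_c = 55.00 cm

rectangular body: A = 180 × 110 = 19800.00, centroid at (90.00, 55.00).
semicircular end: A = ½π·55² = 4751.66, centroid at (203.34, 55.00).
ΣA = 24551.66 cm², ΣAx_c = 2748215.27 cm³, ΣAy_c = 1350341.24 cm³.
x_c = 2748215.27/24551.66 = 111.94 cm; y_c = 1350341.24/24551.66 = 55.00 cm.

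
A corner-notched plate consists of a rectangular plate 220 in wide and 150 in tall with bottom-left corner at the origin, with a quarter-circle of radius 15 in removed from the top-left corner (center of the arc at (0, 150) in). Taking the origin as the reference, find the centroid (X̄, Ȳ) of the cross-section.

Part | A | x̄ᵢ | ȳᵢ | A·x̄ᵢ | A·ȳᵢ
plate | 33000.00 | 110.00 | 75.00 | 3630000.00 | 2475000.00
removed quarter-circle | -176.71 | 6.37 | 143.63 | -1125.00 | -25382.19
Σ | 32823.29 |  |  | 3628875.00 | 2449617.81
X̄ = 3628875.00 / 32823.29 = 110.56 in
Ȳ = 2449617.81 / 32823.29 = 74.63 in

X̄ = 110.56 in, Ȳ = 74.63 in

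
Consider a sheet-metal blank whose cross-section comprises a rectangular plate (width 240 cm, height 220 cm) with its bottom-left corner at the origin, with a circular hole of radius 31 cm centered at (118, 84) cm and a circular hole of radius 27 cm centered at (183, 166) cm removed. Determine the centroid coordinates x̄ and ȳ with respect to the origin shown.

x̄ = 117.09 cm, ȳ = 108.95 cm

plate: A = 240 × 220 = 52800.00, centroid at (120.00, 110.00).
hole 1: A = −π·31² = -3019.07, centroid at (118.00, 84.00).
hole 2: A = −π·27² = -2290.22, centroid at (183.00, 166.00).
ΣA = 47490.71 cm², ΣAx̄ = 5560639.23 cm³, ΣAȳ = 5174221.38 cm³.
x̄ = 5560639.23/47490.71 = 117.09 cm; ȳ = 5174221.38/47490.71 = 108.95 cm.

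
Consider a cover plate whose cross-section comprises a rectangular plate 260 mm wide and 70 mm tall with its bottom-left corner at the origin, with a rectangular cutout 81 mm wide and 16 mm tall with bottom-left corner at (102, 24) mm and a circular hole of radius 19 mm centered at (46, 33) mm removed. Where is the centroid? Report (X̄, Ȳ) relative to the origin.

X̄ = 135.01 mm, Ȳ = 35.39 mm

plate: A = 260 × 70 = 18200.00, centroid at (130.00, 35.00).
hole 1: A = −(81 × 16) = -1296.00, centroid at (142.50, 32.00).
hole 2: A = −π·19² = -1134.11, centroid at (46.00, 33.00).
ΣA = 15769.89 mm², ΣAX̄ = 2129150.71 mm³, ΣAȲ = 558102.21 mm³.
X̄ = 2129150.71/15769.89 = 135.01 mm; Ȳ = 558102.21/15769.89 = 35.39 mm.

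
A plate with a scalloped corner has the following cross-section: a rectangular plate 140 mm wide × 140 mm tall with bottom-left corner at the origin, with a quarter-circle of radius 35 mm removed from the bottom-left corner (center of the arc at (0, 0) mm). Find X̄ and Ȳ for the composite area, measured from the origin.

plate: A = 140 × 140 = 19600.00, centroid at (70.00, 70.00).
removed quarter-circle: A = −¼π·35² = -962.11, centroid at (14.85, 14.85).
ΣA = 18637.89 mm²
ΣAX̄ = (19600.00)(70.00) + (-962.11)(14.85) = 1357708.33 mm³
ΣAȲ = (19600.00)(70.00) + (-962.11)(14.85) = 1357708.33 mm³
X̄ = 1357708.33 / 18637.89 = 72.85 mm
Ȳ = 1357708.33 / 18637.89 = 72.85 mm

X̄ = 72.85 mm, Ȳ = 72.85 mm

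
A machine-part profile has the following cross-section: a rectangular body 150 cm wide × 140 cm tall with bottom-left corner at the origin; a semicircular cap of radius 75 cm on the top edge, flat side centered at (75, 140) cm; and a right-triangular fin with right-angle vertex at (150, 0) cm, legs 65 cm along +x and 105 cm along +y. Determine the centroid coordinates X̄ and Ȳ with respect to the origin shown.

X̄ = 84.92 cm, Ȳ = 93.47 cm

rectangular body: A = 150 × 140 = 21000.00, centroid at (75.00, 70.00).
semicircular top: A = ½π·75² = 8835.73, centroid at (75.00, 171.83).
triangular fin: A = ½·65·105 = 3412.50, centroid at (171.67, 35.00).
ΣA = 33248.23 cm², ΣAX̄ = 2823492.20 cm³, ΣAȲ = 3107689.61 cm³.
X̄ = 2823492.20/33248.23 = 84.92 cm; Ȳ = 3107689.61/33248.23 = 93.47 cm.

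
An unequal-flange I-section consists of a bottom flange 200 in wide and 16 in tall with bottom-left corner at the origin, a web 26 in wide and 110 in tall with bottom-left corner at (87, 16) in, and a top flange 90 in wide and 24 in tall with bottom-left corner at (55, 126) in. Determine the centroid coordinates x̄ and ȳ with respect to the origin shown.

x̄ = 100.00 in, ȳ = 64.08 in

bottom flange: A = 200 × 16 = 3200.00, centroid at (100.00, 8.00).
web: A = 26 × 110 = 2860.00, centroid at (100.00, 71.00).
top flange: A = 90 × 24 = 2160.00, centroid at (100.00, 138.00).
ΣA = 8220.00 in², ΣAx̄ = 822000.00 in³, ΣAȳ = 526740.00 in³.
x̄ = 822000.00/8220.00 = 100.00 in; ȳ = 526740.00/8220.00 = 64.08 in.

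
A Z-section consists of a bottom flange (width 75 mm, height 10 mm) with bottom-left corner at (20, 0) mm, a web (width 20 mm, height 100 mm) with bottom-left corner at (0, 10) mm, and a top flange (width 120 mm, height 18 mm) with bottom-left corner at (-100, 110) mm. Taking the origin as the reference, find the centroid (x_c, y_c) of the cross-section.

bottom flange: A = 75 × 10 = 750.00, centroid at (57.50, 5.00).
web: A = 20 × 100 = 2000.00, centroid at (10.00, 60.00).
top flange: A = 120 × 18 = 2160.00, centroid at (-40.00, 119.00).
ΣA = 4910.00 mm², ΣAx_c = -23275.00 mm³, ΣAy_c = 380790.00 mm³.
x_c = -23275.00/4910.00 = -4.74 mm; y_c = 380790.00/4910.00 = 77.55 mm.

x_c = -4.74 mm, y_c = 77.55 mm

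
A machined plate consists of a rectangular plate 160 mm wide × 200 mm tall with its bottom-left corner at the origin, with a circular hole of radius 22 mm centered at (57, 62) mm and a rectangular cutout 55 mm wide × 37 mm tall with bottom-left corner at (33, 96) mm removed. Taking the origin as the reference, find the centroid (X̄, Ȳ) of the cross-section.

plate: A = 160 × 200 = 32000.00, centroid at (80.00, 100.00).
hole 1: A = −π·22² = -1520.53, centroid at (57.00, 62.00).
hole 2: A = −(55 × 37) = -2035.00, centroid at (60.50, 114.50).
ΣA = 28444.47 mm², ΣAX̄ = 2350212.24 mm³, ΣAȲ = 2872719.59 mm³.
X̄ = 2350212.24/28444.47 = 82.62 mm; Ȳ = 2872719.59/28444.47 = 100.99 mm.

X̄ = 82.62 mm, Ȳ = 100.99 mm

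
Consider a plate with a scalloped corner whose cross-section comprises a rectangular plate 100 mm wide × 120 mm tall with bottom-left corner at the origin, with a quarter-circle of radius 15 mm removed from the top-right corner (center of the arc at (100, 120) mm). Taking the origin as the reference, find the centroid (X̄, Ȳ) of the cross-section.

X̄ = 49.35 mm, Ȳ = 59.20 mm

Part | A | x̄ᵢ | ȳᵢ | A·x̄ᵢ | A·ȳᵢ
plate | 12000.00 | 50.00 | 60.00 | 600000.00 | 720000.00
removed quarter-circle | -176.71 | 93.63 | 113.63 | -16546.46 | -20080.75
Σ | 11823.29 |  |  | 583453.54 | 699919.25
X̄ = 583453.54 / 11823.29 = 49.35 mm
Ȳ = 699919.25 / 11823.29 = 59.20 mm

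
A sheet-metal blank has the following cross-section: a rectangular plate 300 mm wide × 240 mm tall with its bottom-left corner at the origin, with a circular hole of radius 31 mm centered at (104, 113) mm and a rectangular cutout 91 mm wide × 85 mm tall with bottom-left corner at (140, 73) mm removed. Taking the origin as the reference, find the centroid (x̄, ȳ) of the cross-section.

x̄ = 147.78 mm, ȳ = 120.91 mm

Part | A | x̄ᵢ | ȳᵢ | A·x̄ᵢ | A·ȳᵢ
plate | 72000.00 | 150.00 | 120.00 | 10800000.00 | 8640000.00
hole 1 | -3019.07 | 104.00 | 113.00 | -313983.34 | -341154.97
hole 2 | -7735.00 | 185.50 | 115.50 | -1434842.50 | -893392.50
Σ | 61245.93 |  |  | 9051174.16 | 7405452.53
x̄ = 9051174.16 / 61245.93 = 147.78 mm
ȳ = 7405452.53 / 61245.93 = 120.91 mm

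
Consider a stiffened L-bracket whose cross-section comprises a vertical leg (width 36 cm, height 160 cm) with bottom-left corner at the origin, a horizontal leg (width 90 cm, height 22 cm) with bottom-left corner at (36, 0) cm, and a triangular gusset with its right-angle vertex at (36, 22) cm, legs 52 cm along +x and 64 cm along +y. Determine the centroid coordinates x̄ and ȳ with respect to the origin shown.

vertical leg: A = 36 × 160 = 5760.00, centroid at (18.00, 80.00).
horizontal leg: A = 90 × 22 = 1980.00, centroid at (81.00, 11.00).
gusset: A = ½·52·64 = 1664.00, centroid at (53.33, 43.33).
ΣA = 9404.00 cm²
ΣAx̄ = (5760.00)(18.00) + (1980.00)(81.00) + (1664.00)(53.33) = 352806.67 cm³
ΣAȳ = (5760.00)(80.00) + (1980.00)(11.00) + (1664.00)(43.33) = 554686.67 cm³
x̄ = 352806.67 / 9404.00 = 37.52 cm
ȳ = 554686.67 / 9404.00 = 58.98 cm

x̄ = 37.52 cm, ȳ = 58.98 cm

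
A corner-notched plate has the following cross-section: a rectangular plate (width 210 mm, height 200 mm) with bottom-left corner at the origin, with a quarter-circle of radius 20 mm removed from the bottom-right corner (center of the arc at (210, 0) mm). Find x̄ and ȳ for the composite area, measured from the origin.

x̄ = 104.27 mm, ȳ = 100.69 mm

Part | A | x̄ᵢ | ȳᵢ | A·x̄ᵢ | A·ȳᵢ
plate | 42000.00 | 105.00 | 100.00 | 4410000.00 | 4200000.00
removed quarter-circle | -314.16 | 201.51 | 8.49 | -63306.78 | -2666.67
Σ | 41685.84 |  |  | 4346693.22 | 4197333.33
x̄ = 4346693.22 / 41685.84 = 104.27 mm
ȳ = 4197333.33 / 41685.84 = 100.69 mm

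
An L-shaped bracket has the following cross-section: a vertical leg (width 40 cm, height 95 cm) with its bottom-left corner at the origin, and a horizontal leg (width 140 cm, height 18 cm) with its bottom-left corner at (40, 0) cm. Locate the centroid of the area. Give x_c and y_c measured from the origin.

vertical leg: A = 40 × 95 = 3800.00, centroid at (20.00, 47.50).
horizontal leg: A = 140 × 18 = 2520.00, centroid at (110.00, 9.00).
ΣA = 6320.00 cm², ΣAx_c = 353200.00 cm³, ΣAy_c = 203180.00 cm³.
x_c = 353200.00/6320.00 = 55.89 cm; y_c = 203180.00/6320.00 = 32.15 cm.

x_c = 55.89 cm, y_c = 32.15 cm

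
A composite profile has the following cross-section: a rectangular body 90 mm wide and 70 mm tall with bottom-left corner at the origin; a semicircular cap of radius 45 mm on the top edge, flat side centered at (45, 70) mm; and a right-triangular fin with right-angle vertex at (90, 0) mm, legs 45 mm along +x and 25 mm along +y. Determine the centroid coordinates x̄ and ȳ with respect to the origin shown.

x̄ = 48.36 mm, ȳ = 50.64 mm

rectangular body: A = 90 × 70 = 6300.00, centroid at (45.00, 35.00).
semicircular top: A = ½π·45² = 3180.86, centroid at (45.00, 89.10).
triangular fin: A = ½·45·25 = 562.50, centroid at (105.00, 8.33).
ΣA = 10043.36 mm²
ΣAx̄ = (6300.00)(45.00) + (3180.86)(45.00) + (562.50)(105.00) = 485701.32 mm³
ΣAȳ = (6300.00)(35.00) + (3180.86)(89.10) + (562.50)(8.33) = 508597.88 mm³
x̄ = 485701.32 / 10043.36 = 48.36 mm
ȳ = 508597.88 / 10043.36 = 50.64 mm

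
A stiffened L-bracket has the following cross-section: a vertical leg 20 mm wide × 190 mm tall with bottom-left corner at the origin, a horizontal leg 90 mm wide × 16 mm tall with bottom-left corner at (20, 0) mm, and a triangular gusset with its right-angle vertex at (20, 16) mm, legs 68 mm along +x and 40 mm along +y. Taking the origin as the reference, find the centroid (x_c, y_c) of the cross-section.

x_c = 28.73 mm, y_c = 62.49 mm

vertical leg: A = 20 × 190 = 3800.00, centroid at (10.00, 95.00).
horizontal leg: A = 90 × 16 = 1440.00, centroid at (65.00, 8.00).
gusset: A = ½·68·40 = 1360.00, centroid at (42.67, 29.33).
ΣA = 6600.00 mm²
ΣAx_c = (3800.00)(10.00) + (1440.00)(65.00) + (1360.00)(42.67) = 189626.67 mm³
ΣAy_c = (3800.00)(95.00) + (1440.00)(8.00) + (1360.00)(29.33) = 412413.33 mm³
x_c = 189626.67 / 6600.00 = 28.73 mm
y_c = 412413.33 / 6600.00 = 62.49 mm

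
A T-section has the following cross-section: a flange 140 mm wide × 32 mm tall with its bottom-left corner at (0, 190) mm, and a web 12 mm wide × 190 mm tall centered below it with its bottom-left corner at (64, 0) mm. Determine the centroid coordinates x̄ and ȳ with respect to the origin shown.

x̄ = 70.00 mm, ȳ = 168.56 mm

web: A = 12 × 190 = 2280.00, centroid at (70.00, 95.00).
flange: A = 140 × 32 = 4480.00, centroid at (70.00, 206.00).
ΣA = 6760.00 mm², ΣAx̄ = 473200.00 mm³, ΣAȳ = 1139480.00 mm³.
x̄ = 473200.00/6760.00 = 70.00 mm; ȳ = 1139480.00/6760.00 = 168.56 mm.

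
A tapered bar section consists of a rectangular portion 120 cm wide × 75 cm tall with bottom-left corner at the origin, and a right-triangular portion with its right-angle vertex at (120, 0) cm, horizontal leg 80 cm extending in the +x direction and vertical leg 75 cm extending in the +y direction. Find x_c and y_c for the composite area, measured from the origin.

x_c = 81.67 cm, y_c = 34.38 cm

Part | A | x̄ᵢ | ȳᵢ | A·x̄ᵢ | A·ȳᵢ
rectangular portion | 9000.00 | 60.00 | 37.50 | 540000.00 | 337500.00
triangular portion | 3000.00 | 146.67 | 25.00 | 440000.00 | 75000.00
Σ | 12000.00 |  |  | 980000.00 | 412500.00
x_c = 980000.00 / 12000.00 = 81.67 cm
y_c = 412500.00 / 12000.00 = 34.38 cm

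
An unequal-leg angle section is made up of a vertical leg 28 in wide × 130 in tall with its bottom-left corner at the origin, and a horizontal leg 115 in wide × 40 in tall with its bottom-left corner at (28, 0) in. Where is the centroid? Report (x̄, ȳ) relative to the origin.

x̄ = 53.92 in, ȳ = 39.88 in

Part | A | x̄ᵢ | ȳᵢ | A·x̄ᵢ | A·ȳᵢ
vertical leg | 3640.00 | 14.00 | 65.00 | 50960.00 | 236600.00
horizontal leg | 4600.00 | 85.50 | 20.00 | 393300.00 | 92000.00
Σ | 8240.00 |  |  | 444260.00 | 328600.00
x̄ = 444260.00 / 8240.00 = 53.92 in
ȳ = 328600.00 / 8240.00 = 39.88 in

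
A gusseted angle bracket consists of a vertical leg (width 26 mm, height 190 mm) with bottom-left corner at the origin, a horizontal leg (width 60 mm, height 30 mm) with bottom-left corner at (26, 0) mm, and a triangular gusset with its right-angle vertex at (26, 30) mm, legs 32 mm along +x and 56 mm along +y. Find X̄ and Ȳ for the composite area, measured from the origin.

X̄ = 25.91 mm, Ȳ = 70.71 mm

vertical leg: A = 26 × 190 = 4940.00, centroid at (13.00, 95.00).
horizontal leg: A = 60 × 30 = 1800.00, centroid at (56.00, 15.00).
gusset: A = ½·32·56 = 896.00, centroid at (36.67, 48.67).
ΣA = 7636.00 mm²
ΣAX̄ = (4940.00)(13.00) + (1800.00)(56.00) + (896.00)(36.67) = 197873.33 mm³
ΣAȲ = (4940.00)(95.00) + (1800.00)(15.00) + (896.00)(48.67) = 539905.33 mm³
X̄ = 197873.33 / 7636.00 = 25.91 mm
Ȳ = 539905.33 / 7636.00 = 70.71 mm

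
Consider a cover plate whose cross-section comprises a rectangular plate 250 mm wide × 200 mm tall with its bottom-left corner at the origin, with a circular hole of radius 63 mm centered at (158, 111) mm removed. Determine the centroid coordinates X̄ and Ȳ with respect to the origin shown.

Part | A | x̄ᵢ | ȳᵢ | A·x̄ᵢ | A·ȳᵢ
plate | 50000.00 | 125.00 | 100.00 | 6250000.00 | 5000000.00
hole | -12468.98 | 158.00 | 111.00 | -1970099.04 | -1384056.92
Σ | 37531.02 |  |  | 4279900.96 | 3615943.08
X̄ = 4279900.96 / 37531.02 = 114.04 mm
Ȳ = 3615943.08 / 37531.02 = 96.35 mm

X̄ = 114.04 mm, Ȳ = 96.35 mm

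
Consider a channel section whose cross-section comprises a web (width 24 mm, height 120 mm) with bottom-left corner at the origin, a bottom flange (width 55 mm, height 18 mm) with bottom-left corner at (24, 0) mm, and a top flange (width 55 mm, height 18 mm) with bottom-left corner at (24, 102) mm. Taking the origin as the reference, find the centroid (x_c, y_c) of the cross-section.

web: A = 24 × 120 = 2880.00, centroid at (12.00, 60.00).
bottom flange: A = 55 × 18 = 990.00, centroid at (51.50, 9.00).
top flange: A = 55 × 18 = 990.00, centroid at (51.50, 111.00).
ΣA = 4860.00 mm², ΣAx_c = 136530.00 mm³, ΣAy_c = 291600.00 mm³.
x_c = 136530.00/4860.00 = 28.09 mm; y_c = 291600.00/4860.00 = 60.00 mm.

x_c = 28.09 mm, y_c = 60.00 mm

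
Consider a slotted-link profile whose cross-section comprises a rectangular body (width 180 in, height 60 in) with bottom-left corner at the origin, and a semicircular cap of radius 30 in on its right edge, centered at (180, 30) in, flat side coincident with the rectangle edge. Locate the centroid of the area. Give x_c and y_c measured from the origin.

x_c = 101.89 in, y_c = 30.00 in

rectangular body: A = 180 × 60 = 10800.00, centroid at (90.00, 30.00).
semicircular end: A = ½π·30² = 1413.72, centroid at (192.73, 30.00).
ΣA = 12213.72 in², ΣAx_c = 1244469.00 in³, ΣAy_c = 366411.50 in³.
x_c = 1244469.00/12213.72 = 101.89 in; y_c = 366411.50/12213.72 = 30.00 in.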